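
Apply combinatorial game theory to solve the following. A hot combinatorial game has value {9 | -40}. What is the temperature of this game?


The game is {9 | -40}, a switch {a | b} with numbers a > b.
Cooling {a | b} by t gives {a - t | b + t}, which stops being hot when a - t = b + t, i.e. at t = (a - b)/2. So the temperature of a switch is (a - b)/2.
Temperature = (Left option - Right option) / 2
= (9 - (-40)) / 2
= 49 / 2
= 49/2

49/2


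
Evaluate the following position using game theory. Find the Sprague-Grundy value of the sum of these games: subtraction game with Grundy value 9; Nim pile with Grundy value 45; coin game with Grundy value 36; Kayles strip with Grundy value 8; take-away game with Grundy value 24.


By the Sprague-Grundy theorem, the Grundy value of a sum of games is the XOR of individual Grundy values.
subtraction game: Grundy value = 9. Running XOR: 0 XOR 9 = 9
Nim pile: Grundy value = 45. Running XOR: 9 XOR 45 = 36
coin game: Grundy value = 36. Running XOR: 36 XOR 36 = 0
Kayles strip: Grundy value = 8. Running XOR: 0 XOR 8 = 8
take-away game: Grundy value = 24. Running XOR: 8 XOR 24 = 16
The combined Grundy value is 16.

16


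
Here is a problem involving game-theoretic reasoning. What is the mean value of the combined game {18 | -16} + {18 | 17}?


G1 = {18 | -16}, G2 = {18 | 17}
Each is a switch {a | b} with numbers a > b; its mean value is (a + b)/2, and mean value is additive over game sums: m(G1 + G2) = m(G1) + m(G2).
Mean of G1 = (18 + (-16))/2 = 2/2 = 1
Mean of G2 = (18 + (17))/2 = 35/2 = 35/2
Mean of G1 + G2 = 1 + 35/2 = 37/2

37/2


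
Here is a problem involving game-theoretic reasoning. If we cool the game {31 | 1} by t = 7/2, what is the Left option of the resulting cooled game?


Original game: {31 | 1} (a switch {a | b} with a > b).
Cooling by t (for t below the temperature (a - b)/2 = 15) taxes each move by t: {a | b} cooled by t is {a - t | b + t}.
Cooling amount: t = 7/2
Cooled Left option: 31 - 7/2 = 55/2
Cooled Right option: 1 + 7/2 = 9/2
Cooled game: {55/2 | 9/2}
Left option = 55/2

55/2


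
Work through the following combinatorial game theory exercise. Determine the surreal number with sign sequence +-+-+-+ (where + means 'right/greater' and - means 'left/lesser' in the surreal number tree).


Sign expansion: +-+-+-+
Rule: track bounds (lo, hi), initially (-inf, +inf). On '+', the current value becomes lo and we move to the simplest number in (value, hi): value + 1 if hi = +inf, otherwise the midpoint (value + hi)/2. On '-', the current value becomes hi and we move to value - 1 if lo = -inf, otherwise the midpoint (lo + value)/2.
Start at 0.
Step 1: sign = +, move right. Bounds: (0, +inf). Value = 1
Step 2: sign = -, move left. Bounds: (0, 1). Value = 1/2
Step 3: sign = +, move right. Bounds: (1/2, 1). Value = 3/4
Step 4: sign = -, move left. Bounds: (1/2, 3/4). Value = 5/8
Step 5: sign = +, move right. Bounds: (5/8, 3/4). Value = 11/16
Step 6: sign = -, move left. Bounds: (5/8, 11/16). Value = 21/32
Step 7: sign = +, move right. Bounds: (21/32, 11/16). Value = 43/64
The surreal number with sign expansion +-+-+-+ is 43/64.

43/64


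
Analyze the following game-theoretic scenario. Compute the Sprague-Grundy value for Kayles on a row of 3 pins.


Kayles: a move removes 1 or 2 adjacent pins from a contiguous row.
Removing pins from a row of k leaves two independent rows (a, b) with a + b = k - 1 (one pin) or a + b = k - 2 (two pins); an end removal gives a = 0.
By Sprague-Grundy, G(k) = mex{ G(a) XOR G(b) } over all these splits. G(0) = 0.
G(1): splits (0,0):0^0=0 -> mex({0}) = 1
G(2): splits (0,1):0^1=1 (0,0):0^0=0 -> mex({0, 1}) = 2
G(3): splits (0,2):0^2=2 (1,1):1^1=0 (0,1):0^1=1 -> mex({0, 1, 2}) = 3
Therefore G(3) = 3.

3


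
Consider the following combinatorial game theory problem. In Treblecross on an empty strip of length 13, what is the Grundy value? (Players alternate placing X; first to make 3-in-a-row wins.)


Treblecross: place X on empty cells; 3-in-a-row wins.
Playing within two cells of an existing X lets the opponent win at once, so sensible play treats the cells i-2..i+2 around each X as dead. The player left with no safe cell loses, so this is a normal-play take-away game on strips of safe cells.
Placing X at cell i (0-indexed) of a strip of k safe cells leaves independent strips of sizes max(0, i-2) and max(0, k-i-3). Hence G(k) = mex{ G(max(0,i-2)) XOR G(max(0,k-i-3)) : 0 <= i < k }, with G(0) = 0.
G(1): splits (0,0):0^0=0 -> mex({0}) = 1
G(2): splits (0,0):0^0=0 -> mex({0}) = 1
G(3): splits (0,0):0^0=0 -> mex({0}) = 1
G(4): splits (0,1):0^1=1 (0,0):0^0=0 -> mex({0, 1}) = 2
G(5): splits (0,2):0^1=1 (0,1):0^1=1 (0,0):0^0=0 -> mex({0, 1}) = 2
G(6) = mex({1}) = 0
G(7) = mex({0, 1, 2}) = 3
G(8) = mex({0, 1, 2}) = 3
G(9) = mex({0, 2}) = 1
G(10) = mex({0, 2, 3}) = 1
G(11) = mex({0, 3}) = 1
G(12) = mex({1, 3}) = 0
G(13) = mex({0, 1, 2, 3}) = 4
Therefore G(13) = 4.

4


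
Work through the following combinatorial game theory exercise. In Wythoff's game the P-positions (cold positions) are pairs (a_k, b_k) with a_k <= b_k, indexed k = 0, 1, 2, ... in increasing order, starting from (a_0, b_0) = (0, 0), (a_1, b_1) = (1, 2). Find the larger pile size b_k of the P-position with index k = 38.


By Wythoff's theorem, a_k = floor(k * phi) and b_k = floor(k * phi^2) = a_k + k, where phi = (1 + sqrt(5))/2 is the golden ratio.
phi = (1 + sqrt(5))/2 = 1.618034
phi^2 = phi + 1 = 2.618034
k = 38
k * phi^2 = 38 * 2.618034 = 99.485292
b_38 = floor(k * phi^2) = 99 (check: a_38 + k = 61 + 38 = 99)

99


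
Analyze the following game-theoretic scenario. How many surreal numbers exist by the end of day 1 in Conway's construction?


Day 0: {|} = 0 is born. Count = 1.
Day n: the number of surreal numbers born by day n is 2^(n+1) - 1.
By day 0: 2^1 - 1 = 1
By day 1: 2^2 - 1 = 3
By day 1: 3 surreal numbers.

3


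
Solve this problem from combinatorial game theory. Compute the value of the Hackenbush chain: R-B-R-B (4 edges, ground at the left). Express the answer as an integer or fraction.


Edges (from ground): R-B-R-B
By Berlekamp's sign-expansion rule, a Blue-Red Hackenbush stalk has the value of the surreal number whose sign sequence is the edge sequence with B -> + and R -> -.
Sign sequence: -+-+
Trace the sign expansion in the surreal number tree, starting from 0:
Edge 1: R (sign -) -> bounds (-inf, 0), value = -1
Edge 2: B (sign +) -> bounds (-1, 0), value = -1/2
Edge 3: R (sign -) -> bounds (-1, -1/2), value = -3/4
Edge 4: B (sign +) -> bounds (-3/4, -1/2), value = -5/8
Game value = -5/8

-5/8


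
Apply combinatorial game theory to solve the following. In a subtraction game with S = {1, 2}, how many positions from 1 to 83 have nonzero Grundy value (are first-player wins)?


Subtraction set S = {1, 2}, so G(n) = n mod 3.
G(n) = 0 when n is a multiple of 3.
Multiples of 3 in [1, 83]: 27
N-positions (nonzero Grundy) = 83 - 27 = 56

56


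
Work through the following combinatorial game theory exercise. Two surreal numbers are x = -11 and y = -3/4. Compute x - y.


x = -11, y = -3/4
Converting to common denominator: 4
x = -44/4, y = -3/4
x - y = -11 - -3/4 = -41/4

-41/4


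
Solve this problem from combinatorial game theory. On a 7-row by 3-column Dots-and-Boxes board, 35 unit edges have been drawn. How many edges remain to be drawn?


Grid: 7 x 3 boxes, i.e. 8 rows and 4 columns of dots.
Horizontal edges: (rows + 1) * cols = 8 * 3 = 24
Vertical edges: rows * (cols + 1) = 7 * 4 = 28
Total edges: 24 + 28 = 52
Edges drawn: 35
Remaining: 52 - 35 = 17

17


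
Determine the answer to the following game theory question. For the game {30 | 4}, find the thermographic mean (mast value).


Game = {30 | 4}, a switch {a | b} with numbers a > b.
Its thermograph has left wall a - t and right wall b + t, which meet at t = (a - b)/2, where both equal (a + b)/2. So the mast (mean value) is at (a + b)/2.
Mean = (30 + (4))/2 = 34/2 = 17

17


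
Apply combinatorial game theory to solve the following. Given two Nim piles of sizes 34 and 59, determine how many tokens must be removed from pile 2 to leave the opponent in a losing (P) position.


Piles: 34 and 59
Current XOR: 34 XOR 59 = 25 (non-zero, so this is an N-position).
To make the XOR zero, we need to find a move that balances the piles.
For pile 2 (size 59): target = 59 XOR 25 = 34
We reduce pile 2 from 59 to 34.
Tokens removed: 59 - 34 = 25
Verification: 34 XOR 34 = 0

25


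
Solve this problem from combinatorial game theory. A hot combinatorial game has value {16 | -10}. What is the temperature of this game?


The game is {16 | -10}, a switch {a | b} with numbers a > b.
Cooling {a | b} by t gives {a - t | b + t}, which stops being hot when a - t = b + t, i.e. at t = (a - b)/2. So the temperature of a switch is (a - b)/2.
Temperature = (Left option - Right option) / 2
= (16 - (-10)) / 2
= 26 / 2
= 13

13


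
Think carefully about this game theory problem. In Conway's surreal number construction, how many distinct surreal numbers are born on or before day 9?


Day 0: {|} = 0 is born. Count = 1.
Day n: the number of surreal numbers born by day n is 2^(n+1) - 1.
By day 0: 2^1 - 1 = 1
By day 1: 2^2 - 1 = 3
By day 2: 2^3 - 1 = 7
By day 3: 2^4 - 1 = 15
By day 4: 2^5 - 1 = 31
By day 5: 2^6 - 1 = 63
By day 6: 2^7 - 1 = 127
By day 7: 2^8 - 1 = 255
By day 8: 2^9 - 1 = 511
By day 9: 2^10 - 1 = 1023
By day 9: 1023 surreal numbers.

1023


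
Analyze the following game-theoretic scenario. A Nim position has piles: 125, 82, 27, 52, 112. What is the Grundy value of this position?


We need the XOR (exclusive or) of all pile sizes.
After XOR-ing pile 1 (size 125): 0 XOR 125 = 125
After XOR-ing pile 2 (size 82): 125 XOR 82 = 47
After XOR-ing pile 3 (size 27): 47 XOR 27 = 52
After XOR-ing pile 4 (size 52): 52 XOR 52 = 0
After XOR-ing pile 5 (size 112): 0 XOR 112 = 112
The Nim-value of this position is 112.

112


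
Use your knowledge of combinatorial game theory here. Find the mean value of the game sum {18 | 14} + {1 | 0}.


G1 = {18 | 14}, G2 = {1 | 0}
Each is a switch {a | b} with numbers a > b; its mean value is (a + b)/2, and mean value is additive over game sums: m(G1 + G2) = m(G1) + m(G2).
Mean of G1 = (18 + (14))/2 = 32/2 = 16
Mean of G2 = (1 + (0))/2 = 1/2 = 1/2
Mean of G1 + G2 = 16 + 1/2 = 33/2

33/2


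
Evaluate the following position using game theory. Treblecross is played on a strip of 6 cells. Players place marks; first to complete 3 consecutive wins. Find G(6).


Treblecross: place X on empty cells; 3-in-a-row wins.
Playing within two cells of an existing X lets the opponent win at once, so sensible play treats the cells i-2..i+2 around each X as dead. The player left with no safe cell loses, so this is a normal-play take-away game on strips of safe cells.
Placing X at cell i (0-indexed) of a strip of k safe cells leaves independent strips of sizes max(0, i-2) and max(0, k-i-3). Hence G(k) = mex{ G(max(0,i-2)) XOR G(max(0,k-i-3)) : 0 <= i < k }, with G(0) = 0.
G(1): splits (0,0):0^0=0 -> mex({0}) = 1
G(2): splits (0,0):0^0=0 -> mex({0}) = 1
G(3): splits (0,0):0^0=0 -> mex({0}) = 1
G(4): splits (0,1):0^1=1 (0,0):0^0=0 -> mex({0, 1}) = 2
G(5): splits (0,2):0^1=1 (0,1):0^1=1 (0,0):0^0=0 -> mex({0, 1}) = 2
G(6) = mex({1}) = 0
Therefore G(6) = 0.

0


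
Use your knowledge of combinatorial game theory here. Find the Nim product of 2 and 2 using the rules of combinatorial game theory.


Nim multiplication is bilinear over XOR: (u XOR v) * w = (u*w) XOR (v*w).
So we split each operand into its bit components and XOR the pairwise Nim products.
2 = 2 (as XOR of powers of 2).
2 = 2 (as XOR of powers of 2).
Using the standard Nim-product table on single bits:
  2*2 = 3,   2*4 = 8,   2*8 = 12,
  4*4 = 6,   4*8 = 11,  8*8 = 13,
and  1*x = x (identity), k*l = l*k (commutative).
Pairwise Nim products:
  2 * 2 = 3
XOR them: 3 = 3.
Result: 2 * 2 = 3 (in Nim).

3


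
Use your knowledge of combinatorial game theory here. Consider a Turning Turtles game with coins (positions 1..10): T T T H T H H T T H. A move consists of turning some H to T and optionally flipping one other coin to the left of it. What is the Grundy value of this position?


Coins: T T T H T H H T T H
Key fact: a single head at position k behaves exactly like a Nim heap of size k (turning it to T and optionally flipping a coin at j < k corresponds to moving the heap from k to j, or to 0), and heads combine as a disjunctive sum (two heads at the same place would cancel, matching j XOR j = 0). So the Nim-value is the XOR of the 1-indexed positions of the heads.
Face-up positions (1-indexed): [4, 6, 7, 10]
XOR 0 with 4: 0 XOR 4 = 4
XOR 4 with 6: 4 XOR 6 = 2
XOR 2 with 7: 2 XOR 7 = 5
XOR 5 with 10: 5 XOR 10 = 15
Nim-value = 15

15


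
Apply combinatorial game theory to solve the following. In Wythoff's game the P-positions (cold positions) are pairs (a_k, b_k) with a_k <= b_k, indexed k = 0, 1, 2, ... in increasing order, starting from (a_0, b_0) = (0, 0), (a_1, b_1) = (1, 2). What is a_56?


By Wythoff's theorem, a_k = floor(k * phi) and b_k = floor(k * phi^2) = a_k + k, where phi = (1 + sqrt(5))/2 is the golden ratio.
phi = (1 + sqrt(5))/2 = 1.618034
k = 56
k * phi = 56 * 1.618034 = 90.609903
a_56 = floor(k * phi) = 90

90


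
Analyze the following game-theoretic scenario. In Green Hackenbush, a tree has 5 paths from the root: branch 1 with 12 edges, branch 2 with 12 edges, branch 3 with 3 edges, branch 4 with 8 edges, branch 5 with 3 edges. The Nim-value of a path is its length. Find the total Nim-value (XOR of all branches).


The tree has 5 branches from the ground vertex.
In Green Hackenbush, the Nim-value of a simple path of length k is k.
Branch 1: length 12, Nim-value = 12
Branch 2: length 12, Nim-value = 12
Branch 3: length 3, Nim-value = 3
Branch 4: length 8, Nim-value = 8
Branch 5: length 3, Nim-value = 3
Total Nim-value = XOR of all branch values:
0 XOR 12 = 12
12 XOR 12 = 0
0 XOR 3 = 3
3 XOR 8 = 11
11 XOR 3 = 8
Nim-value of the tree = 8

8


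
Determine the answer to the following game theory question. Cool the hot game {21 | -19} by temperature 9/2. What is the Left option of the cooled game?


Original game: {21 | -19} (a switch {a | b} with a > b).
Cooling by t (for t below the temperature (a - b)/2 = 20) taxes each move by t: {a | b} cooled by t is {a - t | b + t}.
Cooling amount: t = 9/2
Cooled Left option: 21 - 9/2 = 33/2
Cooled Right option: -19 + 9/2 = -29/2
Cooled game: {33/2 | -29/2}
Left option = 33/2

33/2


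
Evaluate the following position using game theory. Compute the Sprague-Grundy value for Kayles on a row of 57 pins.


Kayles: a move removes 1 or 2 adjacent pins from a contiguous row.
Removing pins from a row of k leaves two independent rows (a, b) with a + b = k - 1 (one pin) or a + b = k - 2 (two pins); an end removal gives a = 0.
By Sprague-Grundy, G(k) = mex{ G(a) XOR G(b) } over all these splits. G(0) = 0.
G(1): splits (0,0):0^0=0 -> mex({0}) = 1
G(2): splits (0,1):0^1=1 (0,0):0^0=0 -> mex({0, 1}) = 2
G(3): splits (0,2):0^2=2 (1,1):1^1=0 (0,1):0^1=1 -> mex({0, 1, 2}) = 3
G(4): splits (0,3):0^3=3 (1,2):1^2=3 (0,2):0^2=2 (1,1):1^1=0 -> mex({0, 2, 3}) = 1
G(5): splits (0,4):0^1=1 (1,3):1^3=2 (2,2):2^2=0 (0,3):0^3=3 (1,2):1^2=3 -> mex({0, 1, 2, 3}) = 4
G(6) = mex({0, 1, 2, 4}) = 3
G(7) = mex({0, 1, 3, 4, 5}) = 2
G(8) = mex({0, 2, 3, 5, 6}) = 1
G(9) = mex({0, 1, 2, 3, 6, 7}) = 4
G(10) = mex({0, 1, 3, 4, 5, 7}) = 2
G(11) = mex({0, 1, 2, 3, 4, 5}) = 6
G(12) = mex({0, 1, 2, 3, 5, 6, 7}) = 4
G(13) = mex({0, 2, 3, 4, 6, 7}) = 1
G(14) = mex({0, 1, 4, 5, 6, 7}) = 2
G(15) = mex({0, 1, 2, 3, 4, 5, 6}) = 7
G(16) = mex({0, 2, 3, 5, 6, 7}) = 1
G(17) = mex({0, 1, 2, 3, 5, 6, 7}) = 4
G(18) = mex({0, 1, 2, 4, 5, 6}) = 3
G(19) = mex({0, 1, 3, 4, 5, 7}) = 2
G(20) = mex({0, 2, 3, 4, 5, 6, 7}) = 1
G(21) = mex({0, 1, 2, 3, 5, 6, 7}) = 4
G(22) = mex({0, 1, 2, 3, 4, 5, 7}) = 6
G(23) = mex({0, 1, 2, 3, 4, 5, 6}) = 7
G(24) = mex({0, 1, 2, 3, 5, 6, 7}) = 4
G(25) = mex({0, 2, 3, 4, 6, 7}) = 1
G(26) = mex({0, 1, 3, 4, 5, 6, 7}) = 2
G(27) = mex({0, 1, 2, 3, 4, 5, 6, 7}) = 8
G(28) = mex({0, 1, 2, 3, 4, 6, 7, 8}) = 5
G(29) = mex({0, 1, 2, 3, 5, 6, 7, 8, 9}) = 4
G(30) = mex({0, 1, 2, 3, 4, 5, 6, 9, 10}) = 7
G(31) = mex({0, 1, 3, 4, 5, 7, 10, 11}) = 2
G(32) = mex({0, 2, 3, 4, 5, 6, 7, 9, 11}) = 1
G(33) = mex({0, 1, 2, 3, 4, 5, 6, 7, 9, 12}) = 8
G(34) = mex({0, 1, 2, 3, 4, 5, 7, 8, 11, 12}) = 6
G(35) = mex({0, 1, 2, 3, 4, 5, 6, 8, 9, 10, 11}) = 7
G(36) = mex({0, 1, 2, 3, 5, 6, 7, 9, 10}) = 4
G(37) = mex({0, 2, 3, 4, 6, 7, 9, 10, 11, 12}) = 1
G(38) = mex({0, 1, 3, 4, 5, 6, 7, 9, 10, 11, 12}) = 2
G(39) = mex({0, 1, 2, 4, 5, 6, 7, 9, 10, 12, 14}) = 3
G(40) = mex({0, 2, 3, 4, 6, 7, 11, 12, 14}) = 1
G(41) = mex({0, 1, 2, 3, 5, 6, 7, 9, 10, 11, 12}) = 4
G(42) = mex({0, 1, 2, 3, 4, 5, 6, 9, 10}) = 7
G(43) = mex({0, 1, 3, 4, 5, 7, 9, 10, 12, 15}) = 2
G(44) = mex({0, 2, 3, 4, 5, 6, 7, 9, 10, 12, 15}) = 1
G(45) = mex({0, 1, 2, 3, 4, 5, 6, 7, 9, 10, 12, 14}) = 8
G(46) = mex({0, 1, 3, 4, 5, 7, 8, 11, 12, 14}) = 2
G(47) = mex({0, 1, 2, 3, 4, 5, 6, 8, 9, 10, 11, 12}) = 7
G(48) = mex({0, 1, 2, 3, 5, 6, 7, 9, 10}) = 4
G(49) = mex({0, 2, 3, 4, 6, 7, 9, 10, 11, 12, 15}) = 1
G(50) = mex({0, 1, 4, 5, 6, 7, 9, 11, 12, 14, 15}) = 2
G(51) = mex({0, 1, 2, 3, 4, 5, 6, 7, 9, 12, 14, 15}) = 8
G(52) = mex({0, 2, 3, 4, 5, 6, 7, 8, 11, 12, 15}) = 1
G(53) = mex({0, 1, 2, 3, 5, 6, 7, 8, 9, 10, 11, 12}) = 4
G(54) = mex({0, 1, 2, 3, 4, 5, 6, 9, 10}) = 7
G(55) = mex({0, 1, 3, 4, 5, 7, 9, 10, 11, 12}) = 2
G(56) = mex({0, 2, 3, 4, 5, 6, 7, 9, 10, 11, 12, 13, 14}) = 1
G(57) = mex({0, 1, 2, 3, 5, 6, 7, 9, 10, 12, 13, 14, 15}) = 4
Therefore G(57) = 4.

4


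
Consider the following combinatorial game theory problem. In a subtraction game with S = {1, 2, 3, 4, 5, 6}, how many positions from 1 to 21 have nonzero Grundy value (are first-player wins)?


Subtraction set S = {1, 2, 3, 4, 5, 6}, so G(n) = n mod 7.
G(n) = 0 when n is a multiple of 7.
Multiples of 7 in [1, 21]: 3
N-positions (nonzero Grundy) = 21 - 3 = 18

18


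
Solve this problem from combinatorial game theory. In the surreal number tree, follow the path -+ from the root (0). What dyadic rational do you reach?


Sign expansion: -+
Rule: track bounds (lo, hi), initially (-inf, +inf). On '+', the current value becomes lo and we move to the simplest number in (value, hi): value + 1 if hi = +inf, otherwise the midpoint (value + hi)/2. On '-', the current value becomes hi and we move to value - 1 if lo = -inf, otherwise the midpoint (lo + value)/2.
Start at 0.
Step 1: sign = -, move left. Bounds: (-inf, 0). Value = -1
Step 2: sign = +, move right. Bounds: (-1, 0). Value = -1/2
The surreal number with sign expansion -+ is -1/2.

-1/2


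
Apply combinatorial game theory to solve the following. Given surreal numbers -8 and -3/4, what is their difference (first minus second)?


x = -8, y = -3/4
Converting to common denominator: 4
x = -32/4, y = -3/4
x - y = -8 - -3/4 = -29/4

-29/4


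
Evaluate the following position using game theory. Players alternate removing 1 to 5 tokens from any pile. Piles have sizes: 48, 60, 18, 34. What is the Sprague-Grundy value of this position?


Subtraction set: {1, 2, 3, 4, 5}
For this subtraction set, G(n) = n mod 6 (period = max + 1 = 6).
Pile 1 (size 48): G(48) = 48 mod 6 = 0
Pile 2 (size 60): G(60) = 60 mod 6 = 0
Pile 3 (size 18): G(18) = 18 mod 6 = 0
Pile 4 (size 34): G(34) = 34 mod 6 = 4
Total Grundy value = XOR of all: 0 XOR 0 XOR 0 XOR 4 = 4

4


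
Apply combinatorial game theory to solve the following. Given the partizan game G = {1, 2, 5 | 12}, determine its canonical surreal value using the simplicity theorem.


Left options: {1, 2, 5}, max = 5
Right options: {12}, min = 12
All options are numbers and max(Left) < min(Right), so by the simplicity theorem the value is the simplest (earliest-born) number strictly between 5 and 12.
Integers 6 through 11 all lie strictly between 5 and 12.
Among integers, the simplest (lowest birthday = smallest |n|; 0 is born on day 0, +-n on day n) is 6.
No non-integer in the interval can be simpler: if x is a non-integer in the interval, then floor(x) or ceil(x) also lies in the interval (the interval contains an integer), and both are proper prefixes of x's sign expansion, i.e. born earlier. So the game value is 6.
Game value = 6

6


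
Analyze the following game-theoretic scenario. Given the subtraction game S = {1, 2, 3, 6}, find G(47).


The subtraction set is S = {1, 2, 3, 6}.
G(k) = mex{ G(k - s) : s in S, s <= k }. We compute iteratively: G(0) = 0.
G(1) = mex({0}) = 1
G(2) = mex({0, 1}) = 2
G(3) = mex({0, 1, 2}) = 3
G(4) = mex({1, 2, 3}) = 0
G(5) = mex({0, 2, 3}) = 1
G(6) = mex({0, 1, 3}) = 2
G(7) = mex({0, 1, 2}) = 3
G(8) = mex({1, 2, 3}) = 0
G(9) = mex({0, 2, 3}) = 1
Observe that G(4)..G(9) = 0, 1, 2, 3, 0, 1 repeats G(0)..G(5) = 0, 1, 2, 3, 0, 1.
For k >= max(S) = 6, G(k) is determined by the previous 6 values G(k-6)..G(k-1); a window of 6 consecutive values has recurred shifted by 4, so by induction G(k + 4) = G(k) for all k >= 0: the sequence is periodic from the start with period 4.
One period: G(0..3) = 0, 1, 2, 3.
47 mod 4 = 3, so G(47) = G(3) = 3.

3


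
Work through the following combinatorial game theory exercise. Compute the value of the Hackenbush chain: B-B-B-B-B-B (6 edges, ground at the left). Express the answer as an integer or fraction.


Edges (from ground): B-B-B-B-B-B
By Berlekamp's sign-expansion rule, a Blue-Red Hackenbush stalk has the value of the surreal number whose sign sequence is the edge sequence with B -> + and R -> -.
Sign sequence: ++++++
Trace the sign expansion in the surreal number tree, starting from 0:
Edge 1: B (sign +) -> bounds (0, +inf), value = 1
Edge 2: B (sign +) -> bounds (1, +inf), value = 2
Edge 3: B (sign +) -> bounds (2, +inf), value = 3
Edge 4: B (sign +) -> bounds (3, +inf), value = 4
Edge 5: B (sign +) -> bounds (4, +inf), value = 5
Edge 6: B (sign +) -> bounds (5, +inf), value = 6
Game value = 6

6


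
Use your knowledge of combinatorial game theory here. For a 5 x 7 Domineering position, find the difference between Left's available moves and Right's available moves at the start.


Board is 5 x 7 (rows x cols).
Left (vertical) placements: (rows-1) * cols = 4 * 7 = 28
Right (horizontal) placements: rows * (cols-1) = 5 * 6 = 30
Advantage = Left - Right = 28 - 30 = -2

-2


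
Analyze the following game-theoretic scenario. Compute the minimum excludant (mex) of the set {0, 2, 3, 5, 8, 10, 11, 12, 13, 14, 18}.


Set = {0, 2, 3, 5, 8, 10, 11, 12, 13, 14, 18}
0 is in the set.
1 is NOT in the set. This is the mex.
mex = 1

1


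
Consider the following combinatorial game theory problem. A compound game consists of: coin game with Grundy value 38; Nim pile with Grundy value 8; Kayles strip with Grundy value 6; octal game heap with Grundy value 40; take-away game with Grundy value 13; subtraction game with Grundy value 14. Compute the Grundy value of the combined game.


By the Sprague-Grundy theorem, the Grundy value of a sum of games is the XOR of individual Grundy values.
coin game: Grundy value = 38. Running XOR: 0 XOR 38 = 38
Nim pile: Grundy value = 8. Running XOR: 38 XOR 8 = 46
Kayles strip: Grundy value = 6. Running XOR: 46 XOR 6 = 40
octal game heap: Grundy value = 40. Running XOR: 40 XOR 40 = 0
take-away game: Grundy value = 13. Running XOR: 0 XOR 13 = 13
subtraction game: Grundy value = 14. Running XOR: 13 XOR 14 = 3
The combined Grundy value is 3.

3


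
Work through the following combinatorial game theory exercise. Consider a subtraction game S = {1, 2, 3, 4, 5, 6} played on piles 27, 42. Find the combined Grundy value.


Subtraction set: {1, 2, 3, 4, 5, 6}
For this subtraction set, G(n) = n mod 7 (period = max + 1 = 7).
Pile 1 (size 27): G(27) = 27 mod 7 = 6
Pile 2 (size 42): G(42) = 42 mod 7 = 0
Total Grundy value = XOR of all: 6 XOR 0 = 6

6


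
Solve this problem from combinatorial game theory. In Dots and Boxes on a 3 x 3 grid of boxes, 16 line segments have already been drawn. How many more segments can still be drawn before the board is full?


Grid: 3 x 3 boxes, i.e. 4 rows and 4 columns of dots.
Horizontal edges: (rows + 1) * cols = 4 * 3 = 12
Vertical edges: rows * (cols + 1) = 3 * 4 = 12
Total edges: 12 + 12 = 24
Edges drawn: 16
Remaining: 24 - 16 = 8

8


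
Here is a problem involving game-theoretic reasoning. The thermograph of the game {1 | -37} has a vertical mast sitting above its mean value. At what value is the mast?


Game = {1 | -37}, a switch {a | b} with numbers a > b.
Its thermograph has left wall a - t and right wall b + t, which meet at t = (a - b)/2, where both equal (a + b)/2. So the mast (mean value) is at (a + b)/2.
Mean = (1 + (-37))/2 = -36/2 = -18

-18


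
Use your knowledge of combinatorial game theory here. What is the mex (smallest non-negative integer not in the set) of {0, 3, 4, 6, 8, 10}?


Set = {0, 3, 4, 6, 8, 10}
0 is in the set.
1 is NOT in the set. This is the mex.
mex = 1

1


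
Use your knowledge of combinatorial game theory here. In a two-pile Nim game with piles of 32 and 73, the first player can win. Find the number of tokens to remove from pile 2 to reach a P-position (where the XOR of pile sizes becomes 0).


Piles: 32 and 73
Current XOR: 32 XOR 73 = 105 (non-zero, so this is an N-position).
To make the XOR zero, we need to find a move that balances the piles.
For pile 2 (size 73): target = 73 XOR 105 = 32
We reduce pile 2 from 73 to 32.
Tokens removed: 73 - 32 = 41
Verification: 32 XOR 32 = 0

41


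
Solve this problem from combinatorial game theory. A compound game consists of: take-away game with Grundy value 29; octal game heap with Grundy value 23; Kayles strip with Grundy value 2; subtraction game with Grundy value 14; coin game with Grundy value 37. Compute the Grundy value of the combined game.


By the Sprague-Grundy theorem, the Grundy value of a sum of games is the XOR of individual Grundy values.
take-away game: Grundy value = 29. Running XOR: 0 XOR 29 = 29
octal game heap: Grundy value = 23. Running XOR: 29 XOR 23 = 10
Kayles strip: Grundy value = 2. Running XOR: 10 XOR 2 = 8
subtraction game: Grundy value = 14. Running XOR: 8 XOR 14 = 6
coin game: Grundy value = 37. Running XOR: 6 XOR 37 = 35
The combined Grundy value is 35.

35


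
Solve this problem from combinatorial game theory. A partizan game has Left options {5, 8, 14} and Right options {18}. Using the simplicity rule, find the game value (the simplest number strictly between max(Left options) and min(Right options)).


Left options: {5, 8, 14}, max = 14
Right options: {18}, min = 18
All options are numbers and max(Left) < min(Right), so by the simplicity theorem the value is the simplest (earliest-born) number strictly between 14 and 18.
Integers 15 through 17 all lie strictly between 14 and 18.
Among integers, the simplest (lowest birthday = smallest |n|; 0 is born on day 0, +-n on day n) is 15.
No non-integer in the interval can be simpler: if x is a non-integer in the interval, then floor(x) or ceil(x) also lies in the interval (the interval contains an integer), and both are proper prefixes of x's sign expansion, i.e. born earlier. So the game value is 15.
Game value = 15

15


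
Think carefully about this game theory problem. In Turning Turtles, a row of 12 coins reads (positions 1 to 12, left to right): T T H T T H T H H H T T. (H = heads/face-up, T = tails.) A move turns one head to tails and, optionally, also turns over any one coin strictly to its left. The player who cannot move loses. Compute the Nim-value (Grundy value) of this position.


Coins: T T H T T H T H H H T T
Key fact: a single head at position k behaves exactly like a Nim heap of size k (turning it to T and optionally flipping a coin at j < k corresponds to moving the heap from k to j, or to 0), and heads combine as a disjunctive sum (two heads at the same place would cancel, matching j XOR j = 0). So the Nim-value is the XOR of the 1-indexed positions of the heads.
Face-up positions (1-indexed): [3, 6, 8, 9, 10]
XOR 0 with 3: 0 XOR 3 = 3
XOR 3 with 6: 3 XOR 6 = 5
XOR 5 with 8: 5 XOR 8 = 13
XOR 13 with 9: 13 XOR 9 = 4
XOR 4 with 10: 4 XOR 10 = 14
Nim-value = 14

14


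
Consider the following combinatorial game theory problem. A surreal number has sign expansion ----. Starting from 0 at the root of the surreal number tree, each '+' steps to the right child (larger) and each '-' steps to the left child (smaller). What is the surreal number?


Sign expansion: ----
Rule: track bounds (lo, hi), initially (-inf, +inf). On '+', the current value becomes lo and we move to the simplest number in (value, hi): value + 1 if hi = +inf, otherwise the midpoint (value + hi)/2. On '-', the current value becomes hi and we move to value - 1 if lo = -inf, otherwise the midpoint (lo + value)/2.
Start at 0.
Step 1: sign = -, move left. Bounds: (-inf, 0). Value = -1
Step 2: sign = -, move left. Bounds: (-inf, -1). Value = -2
Step 3: sign = -, move left. Bounds: (-inf, -2). Value = -3
Step 4: sign = -, move left. Bounds: (-inf, -3). Value = -4
The surreal number with sign expansion ---- is -4.

-4


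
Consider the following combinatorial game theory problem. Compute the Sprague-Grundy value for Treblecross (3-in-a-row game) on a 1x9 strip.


Treblecross: place X on empty cells; 3-in-a-row wins.
Playing within two cells of an existing X lets the opponent win at once, so sensible play treats the cells i-2..i+2 around each X as dead. The player left with no safe cell loses, so this is a normal-play take-away game on strips of safe cells.
Placing X at cell i (0-indexed) of a strip of k safe cells leaves independent strips of sizes max(0, i-2) and max(0, k-i-3). Hence G(k) = mex{ G(max(0,i-2)) XOR G(max(0,k-i-3)) : 0 <= i < k }, with G(0) = 0.
G(1): splits (0,0):0^0=0 -> mex({0}) = 1
G(2): splits (0,0):0^0=0 -> mex({0}) = 1
G(3): splits (0,0):0^0=0 -> mex({0}) = 1
G(4): splits (0,1):0^1=1 (0,0):0^0=0 -> mex({0, 1}) = 2
G(5): splits (0,2):0^1=1 (0,1):0^1=1 (0,0):0^0=0 -> mex({0, 1}) = 2
G(6) = mex({1}) = 0
G(7) = mex({0, 1, 2}) = 3
G(8) = mex({0, 1, 2}) = 3
G(9) = mex({0, 2}) = 1
Therefore G(9) = 1.

1


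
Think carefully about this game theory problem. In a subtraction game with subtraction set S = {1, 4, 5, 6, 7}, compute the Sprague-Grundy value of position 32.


The subtraction set is S = {1, 4, 5, 6, 7}.
G(k) = mex{ G(k - s) : s in S, s <= k }. We compute iteratively: G(0) = 0.
G(1) = mex({0}) = 1
G(2) = mex({1}) = 0
G(3) = mex({0}) = 1
G(4) = mex({0, 1}) = 2
G(5) = mex({0, 1, 2}) = 3
G(6) = mex({0, 1, 3}) = 2
G(7) = mex({0, 1, 2}) = 3
G(8) = mex({0, 1, 2, 3}) = 4
G(9) = mex({0, 1, 2, 3, 4}) = 5
G(10) = mex({1, 2, 3, 5}) = 0
G(11) = mex({0, 2, 3}) = 1
G(12) = mex({1, 2, 3, 4}) = 0
G(13) = mex({0, 2, 3, 4, 5}) = 1
G(14) = mex({0, 1, 3, 4, 5}) = 2
G(15) = mex({0, 1, 2, 4, 5}) = 3
G(16) = mex({0, 1, 3, 5}) = 2
Observe that G(10)..G(16) = 0, 1, 0, 1, 2, 3, 2 repeats G(0)..G(6) = 0, 1, 0, 1, 2, 3, 2.
For k >= max(S) = 7, G(k) is determined by the previous 7 values G(k-7)..G(k-1); a window of 7 consecutive values has recurred shifted by 10, so by induction G(k + 10) = G(k) for all k >= 0: the sequence is periodic from the start with period 10.
One period: G(0..9) = 0, 1, 0, 1, 2, 3, 2, 3, 4, 5.
32 mod 10 = 2, so G(32) = G(2) = 0.

0


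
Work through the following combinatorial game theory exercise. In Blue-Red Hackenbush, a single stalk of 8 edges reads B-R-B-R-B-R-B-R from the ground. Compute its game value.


Edges (from ground): B-R-B-R-B-R-B-R
By Berlekamp's sign-expansion rule, a Blue-Red Hackenbush stalk has the value of the surreal number whose sign sequence is the edge sequence with B -> + and R -> -.
Sign sequence: +-+-+-+-
Trace the sign expansion in the surreal number tree, starting from 0:
Edge 1: B (sign +) -> bounds (0, +inf), value = 1
Edge 2: R (sign -) -> bounds (0, 1), value = 1/2
Edge 3: B (sign +) -> bounds (1/2, 1), value = 3/4
Edge 4: R (sign -) -> bounds (1/2, 3/4), value = 5/8
Edge 5: B (sign +) -> bounds (5/8, 3/4), value = 11/16
Edge 6: R (sign -) -> bounds (5/8, 11/16), value = 21/32
Edge 7: B (sign +) -> bounds (21/32, 11/16), value = 43/64
Edge 8: R (sign -) -> bounds (21/32, 43/64), value = 85/128
Game value = 85/128

85/128


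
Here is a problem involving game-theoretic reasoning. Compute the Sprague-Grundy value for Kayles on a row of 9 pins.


Kayles: a move removes 1 or 2 adjacent pins from a contiguous row.
Removing pins from a row of k leaves two independent rows (a, b) with a + b = k - 1 (one pin) or a + b = k - 2 (two pins); an end removal gives a = 0.
By Sprague-Grundy, G(k) = mex{ G(a) XOR G(b) } over all these splits. G(0) = 0.
G(1): splits (0,0):0^0=0 -> mex({0}) = 1
G(2): splits (0,1):0^1=1 (0,0):0^0=0 -> mex({0, 1}) = 2
G(3): splits (0,2):0^2=2 (1,1):1^1=0 (0,1):0^1=1 -> mex({0, 1, 2}) = 3
G(4): splits (0,3):0^3=3 (1,2):1^2=3 (0,2):0^2=2 (1,1):1^1=0 -> mex({0, 2, 3}) = 1
G(5): splits (0,4):0^1=1 (1,3):1^3=2 (2,2):2^2=0 (0,3):0^3=3 (1,2):1^2=3 -> mex({0, 1, 2, 3}) = 4
G(6) = mex({0, 1, 2, 4}) = 3
G(7) = mex({0, 1, 3, 4, 5}) = 2
G(8) = mex({0, 2, 3, 5, 6}) = 1
G(9) = mex({0, 1, 2, 3, 6, 7}) = 4
Therefore G(9) = 4.

4


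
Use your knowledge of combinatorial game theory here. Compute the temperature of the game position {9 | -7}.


The game is {9 | -7}, a switch {a | b} with numbers a > b.
Cooling {a | b} by t gives {a - t | b + t}, which stops being hot when a - t = b + t, i.e. at t = (a - b)/2. So the temperature of a switch is (a - b)/2.
Temperature = (Left option - Right option) / 2
= (9 - (-7)) / 2
= 16 / 2
= 8

8


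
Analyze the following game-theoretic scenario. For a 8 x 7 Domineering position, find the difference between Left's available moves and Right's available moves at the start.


Board is 8 x 7 (rows x cols).
Left (vertical) placements: (rows-1) * cols = 7 * 7 = 49
Right (horizontal) placements: rows * (cols-1) = 8 * 6 = 48
Advantage = Left - Right = 49 - 48 = 1

1


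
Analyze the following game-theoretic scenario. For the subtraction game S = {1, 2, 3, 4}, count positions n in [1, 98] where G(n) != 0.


Subtraction set S = {1, 2, 3, 4}, so G(n) = n mod 5.
G(n) = 0 when n is a multiple of 5.
Multiples of 5 in [1, 98]: 19
N-positions (nonzero Grundy) = 98 - 19 = 79

79


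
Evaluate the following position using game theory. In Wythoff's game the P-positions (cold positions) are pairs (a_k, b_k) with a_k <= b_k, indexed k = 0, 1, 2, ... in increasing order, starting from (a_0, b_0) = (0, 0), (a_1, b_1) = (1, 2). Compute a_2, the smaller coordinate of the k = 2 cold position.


By Wythoff's theorem, a_k = floor(k * phi) and b_k = floor(k * phi^2) = a_k + k, where phi = (1 + sqrt(5))/2 is the golden ratio.
phi = (1 + sqrt(5))/2 = 1.618034
k = 2
k * phi = 2 * 1.618034 = 3.236068
a_2 = floor(k * phi) = 3

3


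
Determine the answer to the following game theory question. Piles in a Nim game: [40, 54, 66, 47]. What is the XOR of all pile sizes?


We need the XOR (exclusive or) of all pile sizes.
After XOR-ing pile 1 (size 40): 0 XOR 40 = 40
After XOR-ing pile 2 (size 54): 40 XOR 54 = 30
After XOR-ing pile 3 (size 66): 30 XOR 66 = 92
After XOR-ing pile 4 (size 47): 92 XOR 47 = 115
The Nim-value of this position is 115.

115


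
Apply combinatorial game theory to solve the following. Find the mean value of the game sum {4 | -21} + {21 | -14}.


G1 = {4 | -21}, G2 = {21 | -14}
Each is a switch {a | b} with numbers a > b; its mean value is (a + b)/2, and mean value is additive over game sums: m(G1 + G2) = m(G1) + m(G2).
Mean of G1 = (4 + (-21))/2 = -17/2 = -17/2
Mean of G2 = (21 + (-14))/2 = 7/2 = 7/2
Mean of G1 + G2 = -17/2 + 7/2 = -5

-5


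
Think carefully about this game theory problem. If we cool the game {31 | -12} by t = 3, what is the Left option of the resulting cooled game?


Original game: {31 | -12} (a switch {a | b} with a > b).
Cooling by t (for t below the temperature (a - b)/2 = 43/2) taxes each move by t: {a | b} cooled by t is {a - t | b + t}.
Cooling amount: t = 3
Cooled Left option: 31 - 3 = 28
Cooled Right option: -12 + 3 = -9
Cooled game: {28 | -9}
Left option = 28

28


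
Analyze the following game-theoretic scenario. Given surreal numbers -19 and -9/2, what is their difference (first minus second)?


x = -19, y = -9/2
Converting to common denominator: 2
x = -38/2, y = -9/2
x - y = -19 - -9/2 = -29/2

-29/2


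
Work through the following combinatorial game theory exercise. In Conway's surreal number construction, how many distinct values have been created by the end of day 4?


Day 0: {|} = 0 is born. Count = 1.
Day n: the number of surreal numbers born by day n is 2^(n+1) - 1.
By day 0: 2^1 - 1 = 1
By day 1: 2^2 - 1 = 3
By day 2: 2^3 - 1 = 7
By day 3: 2^4 - 1 = 15
By day 4: 2^5 - 1 = 31
By day 4: 31 surreal numbers.

31


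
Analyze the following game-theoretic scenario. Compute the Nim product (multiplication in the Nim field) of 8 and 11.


Nim multiplication is bilinear over XOR: (u XOR v) * w = (u*w) XOR (v*w).
So we split each operand into its bit components and XOR the pairwise Nim products.
8 = 8 (as XOR of powers of 2).
11 = 1 + 2 + 8 (as XOR of powers of 2).
Using the standard Nim-product table on single bits:
  2*2 = 3,   2*4 = 8,   2*8 = 12,
  4*4 = 6,   4*8 = 11,  8*8 = 13,
and  1*x = x (identity), k*l = l*k (commutative).
Pairwise Nim products:
  8 * 1 = 8
  8 * 2 = 12
  8 * 8 = 13
XOR them: 8 XOR 12 XOR 13 = 9.
Result: 8 * 11 = 9 (in Nim).

9


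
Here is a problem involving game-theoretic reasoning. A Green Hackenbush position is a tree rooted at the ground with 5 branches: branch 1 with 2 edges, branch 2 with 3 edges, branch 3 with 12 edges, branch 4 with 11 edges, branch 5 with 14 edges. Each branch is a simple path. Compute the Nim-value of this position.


The tree has 5 branches from the ground vertex.
In Green Hackenbush, the Nim-value of a simple path of length k is k.
Branch 1: length 2, Nim-value = 2
Branch 2: length 3, Nim-value = 3
Branch 3: length 12, Nim-value = 12
Branch 4: length 11, Nim-value = 11
Branch 5: length 14, Nim-value = 14
Total Nim-value = XOR of all branch values:
0 XOR 2 = 2
2 XOR 3 = 1
1 XOR 12 = 13
13 XOR 11 = 6
6 XOR 14 = 8
Nim-value of the tree = 8

8


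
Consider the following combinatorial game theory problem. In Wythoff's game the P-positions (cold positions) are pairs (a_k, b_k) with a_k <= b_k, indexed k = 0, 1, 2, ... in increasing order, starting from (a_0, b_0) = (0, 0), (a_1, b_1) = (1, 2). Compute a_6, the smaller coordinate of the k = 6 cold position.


By Wythoff's theorem, a_k = floor(k * phi) and b_k = floor(k * phi^2) = a_k + k, where phi = (1 + sqrt(5))/2 is the golden ratio.
phi = (1 + sqrt(5))/2 = 1.618034
k = 6
k * phi = 6 * 1.618034 = 9.708204
a_6 = floor(k * phi) = 9

9


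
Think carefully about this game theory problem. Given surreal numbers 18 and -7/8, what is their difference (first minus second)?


x = 18, y = -7/8
Converting to common denominator: 8
x = 144/8, y = -7/8
x - y = 18 - -7/8 = 151/8

151/8


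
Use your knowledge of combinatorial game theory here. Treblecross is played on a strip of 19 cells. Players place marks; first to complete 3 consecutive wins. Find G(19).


Treblecross: place X on empty cells; 3-in-a-row wins.
Playing within two cells of an existing X lets the opponent win at once, so sensible play treats the cells i-2..i+2 around each X as dead. The player left with no safe cell loses, so this is a normal-play take-away game on strips of safe cells.
Placing X at cell i (0-indexed) of a strip of k safe cells leaves independent strips of sizes max(0, i-2) and max(0, k-i-3). Hence G(k) = mex{ G(max(0,i-2)) XOR G(max(0,k-i-3)) : 0 <= i < k }, with G(0) = 0.
G(1): splits (0,0):0^0=0 -> mex({0}) = 1
G(2): splits (0,0):0^0=0 -> mex({0}) = 1
G(3): splits (0,0):0^0=0 -> mex({0}) = 1
G(4): splits (0,1):0^1=1 (0,0):0^0=0 -> mex({0, 1}) = 2
G(5): splits (0,2):0^1=1 (0,1):0^1=1 (0,0):0^0=0 -> mex({0, 1}) = 2
G(6) = mex({1}) = 0
G(7) = mex({0, 1, 2}) = 3
G(8) = mex({0, 1, 2}) = 3
G(9) = mex({0, 2}) = 1
G(10) = mex({0, 2, 3}) = 1
G(11) = mex({0, 3}) = 1
G(12) = mex({1, 3}) = 0
G(13) = mex({0, 1, 2, 3}) = 4
G(14) = mex({0, 1, 2}) = 3
G(15) = mex({0, 1, 2}) = 3
G(16) = mex({0, 1, 2, 4}) = 3
G(17) = mex({0, 1, 3, 4}) = 2
G(18) = mex({0, 1, 3, 4}) = 2
G(19) = mex({0, 1, 3, 5}) = 2
Therefore G(19) = 2.

2
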